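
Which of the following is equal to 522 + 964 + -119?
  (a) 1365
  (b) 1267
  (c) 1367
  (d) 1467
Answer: c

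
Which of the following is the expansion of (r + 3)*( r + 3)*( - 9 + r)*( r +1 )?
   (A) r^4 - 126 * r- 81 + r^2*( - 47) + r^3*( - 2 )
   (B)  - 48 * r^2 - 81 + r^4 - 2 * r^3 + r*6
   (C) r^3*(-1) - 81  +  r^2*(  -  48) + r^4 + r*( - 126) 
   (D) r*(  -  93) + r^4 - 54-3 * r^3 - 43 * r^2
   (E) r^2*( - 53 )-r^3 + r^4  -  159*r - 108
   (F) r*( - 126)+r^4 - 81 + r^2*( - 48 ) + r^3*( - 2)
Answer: F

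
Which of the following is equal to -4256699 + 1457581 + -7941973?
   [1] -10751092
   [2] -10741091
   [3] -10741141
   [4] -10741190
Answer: 2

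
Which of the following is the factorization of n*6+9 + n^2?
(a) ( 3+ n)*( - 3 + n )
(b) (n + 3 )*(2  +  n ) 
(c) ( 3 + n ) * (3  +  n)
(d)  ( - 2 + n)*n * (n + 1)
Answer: c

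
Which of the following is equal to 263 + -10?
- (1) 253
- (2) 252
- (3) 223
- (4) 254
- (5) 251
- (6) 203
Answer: 1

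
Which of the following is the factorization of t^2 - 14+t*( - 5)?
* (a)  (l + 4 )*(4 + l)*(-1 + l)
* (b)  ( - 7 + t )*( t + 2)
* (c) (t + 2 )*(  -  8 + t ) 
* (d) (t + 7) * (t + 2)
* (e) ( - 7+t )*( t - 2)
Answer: b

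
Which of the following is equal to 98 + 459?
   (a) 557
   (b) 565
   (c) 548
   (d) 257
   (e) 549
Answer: a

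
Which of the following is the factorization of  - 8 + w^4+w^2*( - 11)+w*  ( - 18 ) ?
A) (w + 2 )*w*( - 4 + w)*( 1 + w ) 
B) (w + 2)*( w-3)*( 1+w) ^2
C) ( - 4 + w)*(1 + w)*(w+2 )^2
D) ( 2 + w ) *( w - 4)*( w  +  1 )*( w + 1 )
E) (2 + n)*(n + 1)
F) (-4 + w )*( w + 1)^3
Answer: D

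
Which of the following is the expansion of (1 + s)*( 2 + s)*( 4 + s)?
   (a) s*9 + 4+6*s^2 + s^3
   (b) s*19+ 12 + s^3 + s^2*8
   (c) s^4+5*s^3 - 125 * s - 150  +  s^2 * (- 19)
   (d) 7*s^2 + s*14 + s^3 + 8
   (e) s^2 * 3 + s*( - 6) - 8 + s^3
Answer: d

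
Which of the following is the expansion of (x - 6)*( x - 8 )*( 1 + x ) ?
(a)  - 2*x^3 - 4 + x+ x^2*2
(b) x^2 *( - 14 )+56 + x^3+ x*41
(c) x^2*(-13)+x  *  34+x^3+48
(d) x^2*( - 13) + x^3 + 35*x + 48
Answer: c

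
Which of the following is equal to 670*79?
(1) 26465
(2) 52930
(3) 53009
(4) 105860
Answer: 2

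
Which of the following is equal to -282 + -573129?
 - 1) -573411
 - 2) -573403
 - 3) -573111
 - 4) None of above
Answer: 1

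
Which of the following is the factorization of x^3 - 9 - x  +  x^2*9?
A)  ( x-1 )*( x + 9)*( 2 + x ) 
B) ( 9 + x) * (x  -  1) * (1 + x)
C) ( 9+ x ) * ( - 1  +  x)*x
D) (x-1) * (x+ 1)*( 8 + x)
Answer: B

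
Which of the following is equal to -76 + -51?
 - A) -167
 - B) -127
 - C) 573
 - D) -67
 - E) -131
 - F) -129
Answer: B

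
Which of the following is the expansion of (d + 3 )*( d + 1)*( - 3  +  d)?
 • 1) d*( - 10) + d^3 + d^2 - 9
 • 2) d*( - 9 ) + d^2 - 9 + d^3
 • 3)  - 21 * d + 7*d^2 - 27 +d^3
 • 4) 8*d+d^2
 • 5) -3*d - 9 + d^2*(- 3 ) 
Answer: 2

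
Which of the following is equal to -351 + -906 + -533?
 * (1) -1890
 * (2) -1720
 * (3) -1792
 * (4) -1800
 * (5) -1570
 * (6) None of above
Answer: 6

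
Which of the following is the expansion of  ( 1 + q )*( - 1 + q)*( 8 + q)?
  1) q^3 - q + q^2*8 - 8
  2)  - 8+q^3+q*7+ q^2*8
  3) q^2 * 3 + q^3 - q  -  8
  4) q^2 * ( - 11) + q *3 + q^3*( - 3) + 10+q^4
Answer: 1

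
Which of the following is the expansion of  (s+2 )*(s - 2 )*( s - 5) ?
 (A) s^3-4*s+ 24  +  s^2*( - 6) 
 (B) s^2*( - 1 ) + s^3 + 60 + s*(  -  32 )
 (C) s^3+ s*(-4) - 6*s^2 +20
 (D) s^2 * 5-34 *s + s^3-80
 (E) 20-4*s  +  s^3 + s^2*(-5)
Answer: E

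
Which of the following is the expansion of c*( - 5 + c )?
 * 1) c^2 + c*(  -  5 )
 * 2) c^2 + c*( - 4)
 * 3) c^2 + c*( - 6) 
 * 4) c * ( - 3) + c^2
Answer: 1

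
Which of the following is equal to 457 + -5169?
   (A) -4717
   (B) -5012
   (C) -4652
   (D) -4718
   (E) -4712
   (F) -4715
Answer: E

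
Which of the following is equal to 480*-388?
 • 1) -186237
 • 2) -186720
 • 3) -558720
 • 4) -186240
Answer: 4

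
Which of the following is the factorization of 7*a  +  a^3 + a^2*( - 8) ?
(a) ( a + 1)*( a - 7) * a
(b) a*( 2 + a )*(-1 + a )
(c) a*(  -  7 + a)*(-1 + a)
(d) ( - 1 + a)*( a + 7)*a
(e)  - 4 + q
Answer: c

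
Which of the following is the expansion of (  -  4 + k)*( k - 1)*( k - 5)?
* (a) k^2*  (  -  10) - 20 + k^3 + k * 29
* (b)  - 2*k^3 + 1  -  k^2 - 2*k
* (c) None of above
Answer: a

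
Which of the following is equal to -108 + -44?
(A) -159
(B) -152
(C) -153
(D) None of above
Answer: B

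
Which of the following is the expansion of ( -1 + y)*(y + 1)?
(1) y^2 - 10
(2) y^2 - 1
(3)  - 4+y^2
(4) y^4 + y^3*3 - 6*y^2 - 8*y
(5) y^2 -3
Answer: 2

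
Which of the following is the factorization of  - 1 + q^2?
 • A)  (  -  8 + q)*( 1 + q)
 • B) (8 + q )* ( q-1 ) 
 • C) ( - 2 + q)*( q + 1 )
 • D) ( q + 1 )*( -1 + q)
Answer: D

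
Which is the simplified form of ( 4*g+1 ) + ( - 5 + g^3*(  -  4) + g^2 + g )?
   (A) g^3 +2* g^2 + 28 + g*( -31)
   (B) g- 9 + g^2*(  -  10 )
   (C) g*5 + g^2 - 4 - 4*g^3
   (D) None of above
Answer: C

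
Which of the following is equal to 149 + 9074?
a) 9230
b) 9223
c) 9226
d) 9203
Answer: b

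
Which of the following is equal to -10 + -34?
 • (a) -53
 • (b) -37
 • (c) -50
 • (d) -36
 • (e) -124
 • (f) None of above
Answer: f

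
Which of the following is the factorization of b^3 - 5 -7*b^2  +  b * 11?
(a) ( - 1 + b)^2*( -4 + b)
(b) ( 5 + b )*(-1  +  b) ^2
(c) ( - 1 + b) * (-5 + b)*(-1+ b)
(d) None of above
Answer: c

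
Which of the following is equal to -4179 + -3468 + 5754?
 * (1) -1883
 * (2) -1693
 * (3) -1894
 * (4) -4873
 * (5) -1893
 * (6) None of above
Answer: 5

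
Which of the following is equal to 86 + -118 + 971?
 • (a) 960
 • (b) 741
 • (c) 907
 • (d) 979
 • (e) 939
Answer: e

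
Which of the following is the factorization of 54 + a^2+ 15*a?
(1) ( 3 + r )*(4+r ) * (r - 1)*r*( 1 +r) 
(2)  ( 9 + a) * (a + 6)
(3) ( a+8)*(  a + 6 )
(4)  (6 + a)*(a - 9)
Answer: 2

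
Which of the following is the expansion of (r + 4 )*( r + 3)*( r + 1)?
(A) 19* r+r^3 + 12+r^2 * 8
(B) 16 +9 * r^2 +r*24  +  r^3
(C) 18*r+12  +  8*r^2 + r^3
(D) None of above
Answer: A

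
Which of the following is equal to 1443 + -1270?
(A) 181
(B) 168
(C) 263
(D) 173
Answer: D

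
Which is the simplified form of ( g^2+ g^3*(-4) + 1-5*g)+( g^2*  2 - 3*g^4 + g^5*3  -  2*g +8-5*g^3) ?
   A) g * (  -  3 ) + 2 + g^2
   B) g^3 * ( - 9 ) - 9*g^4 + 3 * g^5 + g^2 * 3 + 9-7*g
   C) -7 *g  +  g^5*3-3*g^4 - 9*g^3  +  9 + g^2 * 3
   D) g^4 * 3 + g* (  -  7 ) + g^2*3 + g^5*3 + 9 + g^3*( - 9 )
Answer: C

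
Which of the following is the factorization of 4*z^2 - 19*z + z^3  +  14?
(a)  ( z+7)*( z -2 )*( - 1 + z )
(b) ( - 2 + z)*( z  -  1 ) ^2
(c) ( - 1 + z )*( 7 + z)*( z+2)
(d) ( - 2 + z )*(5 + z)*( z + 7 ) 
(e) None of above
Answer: a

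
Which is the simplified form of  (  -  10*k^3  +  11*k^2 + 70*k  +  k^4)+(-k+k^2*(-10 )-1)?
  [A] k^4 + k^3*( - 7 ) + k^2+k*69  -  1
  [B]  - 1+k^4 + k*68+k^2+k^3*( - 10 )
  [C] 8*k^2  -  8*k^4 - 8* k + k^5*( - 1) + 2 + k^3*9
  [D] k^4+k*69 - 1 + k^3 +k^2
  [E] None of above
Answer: E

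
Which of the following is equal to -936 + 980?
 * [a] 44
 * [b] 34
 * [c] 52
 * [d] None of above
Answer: a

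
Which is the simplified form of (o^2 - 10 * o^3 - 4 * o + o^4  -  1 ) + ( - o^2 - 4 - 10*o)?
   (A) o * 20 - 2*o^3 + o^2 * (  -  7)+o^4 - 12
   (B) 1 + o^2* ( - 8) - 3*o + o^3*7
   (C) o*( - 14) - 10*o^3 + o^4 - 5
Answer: C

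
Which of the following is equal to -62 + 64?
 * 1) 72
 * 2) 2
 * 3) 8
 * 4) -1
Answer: 2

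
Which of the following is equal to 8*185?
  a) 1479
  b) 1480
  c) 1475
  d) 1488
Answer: b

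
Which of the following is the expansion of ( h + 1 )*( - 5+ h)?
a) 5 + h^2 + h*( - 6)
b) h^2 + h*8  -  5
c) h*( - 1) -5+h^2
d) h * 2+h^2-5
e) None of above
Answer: e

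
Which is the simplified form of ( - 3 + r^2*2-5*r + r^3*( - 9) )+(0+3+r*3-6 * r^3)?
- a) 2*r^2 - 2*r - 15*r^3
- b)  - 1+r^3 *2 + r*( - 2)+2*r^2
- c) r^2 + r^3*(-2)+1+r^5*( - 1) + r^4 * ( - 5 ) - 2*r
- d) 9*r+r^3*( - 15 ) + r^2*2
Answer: a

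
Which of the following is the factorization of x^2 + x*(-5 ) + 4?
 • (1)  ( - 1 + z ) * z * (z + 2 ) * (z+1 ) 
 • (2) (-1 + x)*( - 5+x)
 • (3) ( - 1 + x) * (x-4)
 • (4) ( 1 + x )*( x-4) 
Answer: 3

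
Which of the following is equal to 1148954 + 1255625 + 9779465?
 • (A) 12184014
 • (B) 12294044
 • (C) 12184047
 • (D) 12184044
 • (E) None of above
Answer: D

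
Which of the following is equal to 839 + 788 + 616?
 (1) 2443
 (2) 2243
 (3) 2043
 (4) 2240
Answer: 2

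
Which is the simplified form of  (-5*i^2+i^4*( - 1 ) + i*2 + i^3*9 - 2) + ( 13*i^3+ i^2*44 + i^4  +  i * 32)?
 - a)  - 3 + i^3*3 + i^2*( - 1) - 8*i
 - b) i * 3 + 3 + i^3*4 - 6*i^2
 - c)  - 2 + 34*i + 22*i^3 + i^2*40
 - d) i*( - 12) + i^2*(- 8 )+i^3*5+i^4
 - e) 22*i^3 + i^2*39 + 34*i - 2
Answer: e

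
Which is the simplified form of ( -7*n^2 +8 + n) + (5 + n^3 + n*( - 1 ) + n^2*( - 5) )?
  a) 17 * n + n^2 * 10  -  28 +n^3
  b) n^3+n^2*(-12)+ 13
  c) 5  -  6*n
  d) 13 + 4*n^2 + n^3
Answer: b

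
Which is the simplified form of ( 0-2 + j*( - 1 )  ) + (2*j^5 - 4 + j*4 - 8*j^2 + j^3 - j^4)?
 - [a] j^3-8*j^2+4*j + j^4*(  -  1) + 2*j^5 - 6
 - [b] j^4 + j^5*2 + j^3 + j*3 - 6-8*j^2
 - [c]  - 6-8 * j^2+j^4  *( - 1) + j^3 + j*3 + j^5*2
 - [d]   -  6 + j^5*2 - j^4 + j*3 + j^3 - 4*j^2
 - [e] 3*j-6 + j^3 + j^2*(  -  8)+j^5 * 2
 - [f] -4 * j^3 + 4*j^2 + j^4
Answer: c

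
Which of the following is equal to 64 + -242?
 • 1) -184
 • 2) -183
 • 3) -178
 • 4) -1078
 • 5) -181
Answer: 3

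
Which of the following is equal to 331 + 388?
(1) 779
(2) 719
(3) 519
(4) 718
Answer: 2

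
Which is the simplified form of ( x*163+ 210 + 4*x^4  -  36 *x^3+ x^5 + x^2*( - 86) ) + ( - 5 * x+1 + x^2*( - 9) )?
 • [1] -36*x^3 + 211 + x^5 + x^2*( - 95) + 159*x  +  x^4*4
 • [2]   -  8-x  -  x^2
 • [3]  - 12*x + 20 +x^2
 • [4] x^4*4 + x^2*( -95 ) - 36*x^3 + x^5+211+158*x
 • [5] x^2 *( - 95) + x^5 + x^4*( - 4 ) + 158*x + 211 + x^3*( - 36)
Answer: 4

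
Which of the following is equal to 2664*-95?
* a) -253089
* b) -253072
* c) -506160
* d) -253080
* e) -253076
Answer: d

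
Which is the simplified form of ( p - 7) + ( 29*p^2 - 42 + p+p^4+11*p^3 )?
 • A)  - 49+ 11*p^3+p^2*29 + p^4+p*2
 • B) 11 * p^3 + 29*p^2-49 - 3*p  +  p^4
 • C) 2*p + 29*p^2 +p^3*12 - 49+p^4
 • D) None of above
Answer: A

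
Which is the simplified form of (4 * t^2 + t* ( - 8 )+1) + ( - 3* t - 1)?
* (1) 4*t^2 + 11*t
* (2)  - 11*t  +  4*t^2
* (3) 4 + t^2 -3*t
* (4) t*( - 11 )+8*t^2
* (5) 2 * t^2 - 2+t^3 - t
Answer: 2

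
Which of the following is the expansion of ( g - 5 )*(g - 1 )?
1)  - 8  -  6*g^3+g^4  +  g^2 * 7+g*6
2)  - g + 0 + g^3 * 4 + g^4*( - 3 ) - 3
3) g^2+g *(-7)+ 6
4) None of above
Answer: 4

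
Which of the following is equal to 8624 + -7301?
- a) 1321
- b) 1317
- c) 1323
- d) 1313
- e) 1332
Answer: c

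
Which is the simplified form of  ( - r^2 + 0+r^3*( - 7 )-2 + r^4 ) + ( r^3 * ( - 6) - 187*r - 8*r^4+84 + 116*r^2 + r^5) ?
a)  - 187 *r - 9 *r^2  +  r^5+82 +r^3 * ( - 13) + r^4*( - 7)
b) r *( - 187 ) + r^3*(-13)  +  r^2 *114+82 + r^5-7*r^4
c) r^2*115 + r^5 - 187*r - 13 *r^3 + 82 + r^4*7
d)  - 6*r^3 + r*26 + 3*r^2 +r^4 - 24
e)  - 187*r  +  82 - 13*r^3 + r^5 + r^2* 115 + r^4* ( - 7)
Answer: e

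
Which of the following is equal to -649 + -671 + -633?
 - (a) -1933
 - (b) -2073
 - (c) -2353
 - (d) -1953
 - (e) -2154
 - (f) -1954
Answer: d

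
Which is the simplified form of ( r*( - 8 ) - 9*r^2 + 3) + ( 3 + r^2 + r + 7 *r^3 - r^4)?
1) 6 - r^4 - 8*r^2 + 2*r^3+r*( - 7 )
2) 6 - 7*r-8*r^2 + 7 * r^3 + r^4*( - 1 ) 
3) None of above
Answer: 2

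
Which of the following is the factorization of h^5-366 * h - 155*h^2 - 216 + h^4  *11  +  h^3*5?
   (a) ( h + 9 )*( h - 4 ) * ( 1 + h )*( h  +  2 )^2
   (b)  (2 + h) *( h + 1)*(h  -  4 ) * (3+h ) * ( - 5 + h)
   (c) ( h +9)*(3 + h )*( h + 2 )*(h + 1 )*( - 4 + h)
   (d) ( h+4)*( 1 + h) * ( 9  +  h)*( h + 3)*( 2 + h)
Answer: c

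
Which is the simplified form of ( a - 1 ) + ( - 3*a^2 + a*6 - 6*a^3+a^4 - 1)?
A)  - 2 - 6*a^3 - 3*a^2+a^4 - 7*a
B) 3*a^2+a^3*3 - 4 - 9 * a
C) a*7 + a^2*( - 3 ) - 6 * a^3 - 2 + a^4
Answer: C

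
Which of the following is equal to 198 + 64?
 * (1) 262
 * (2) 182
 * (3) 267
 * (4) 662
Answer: 1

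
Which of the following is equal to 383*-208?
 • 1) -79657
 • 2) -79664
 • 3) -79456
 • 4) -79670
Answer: 2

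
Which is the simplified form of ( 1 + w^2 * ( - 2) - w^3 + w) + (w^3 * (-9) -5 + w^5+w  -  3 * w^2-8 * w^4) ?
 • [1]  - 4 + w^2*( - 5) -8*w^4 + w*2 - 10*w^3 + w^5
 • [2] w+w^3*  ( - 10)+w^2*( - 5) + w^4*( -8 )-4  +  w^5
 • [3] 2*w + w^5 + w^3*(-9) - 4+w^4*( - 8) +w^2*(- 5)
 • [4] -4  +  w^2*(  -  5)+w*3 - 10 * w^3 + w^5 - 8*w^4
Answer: 1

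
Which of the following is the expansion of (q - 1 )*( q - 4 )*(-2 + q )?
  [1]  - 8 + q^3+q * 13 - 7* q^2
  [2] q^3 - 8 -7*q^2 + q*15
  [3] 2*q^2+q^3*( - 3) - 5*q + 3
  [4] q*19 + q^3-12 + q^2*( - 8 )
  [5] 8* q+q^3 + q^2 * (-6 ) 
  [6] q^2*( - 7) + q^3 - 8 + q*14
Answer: 6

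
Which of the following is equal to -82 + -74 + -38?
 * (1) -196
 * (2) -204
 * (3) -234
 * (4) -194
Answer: 4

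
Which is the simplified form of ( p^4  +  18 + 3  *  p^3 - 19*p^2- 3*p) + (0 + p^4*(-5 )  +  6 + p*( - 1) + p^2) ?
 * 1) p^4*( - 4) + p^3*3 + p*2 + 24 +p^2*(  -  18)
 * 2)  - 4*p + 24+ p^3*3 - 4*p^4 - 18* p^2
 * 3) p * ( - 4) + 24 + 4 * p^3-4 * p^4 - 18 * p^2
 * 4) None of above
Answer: 2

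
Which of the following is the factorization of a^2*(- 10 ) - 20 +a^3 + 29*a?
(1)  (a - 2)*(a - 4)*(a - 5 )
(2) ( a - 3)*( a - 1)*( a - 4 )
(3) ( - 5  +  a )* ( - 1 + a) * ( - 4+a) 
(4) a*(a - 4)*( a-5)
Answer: 3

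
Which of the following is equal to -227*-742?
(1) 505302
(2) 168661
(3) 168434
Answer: 3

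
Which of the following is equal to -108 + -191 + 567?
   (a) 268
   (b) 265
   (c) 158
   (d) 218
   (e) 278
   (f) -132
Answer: a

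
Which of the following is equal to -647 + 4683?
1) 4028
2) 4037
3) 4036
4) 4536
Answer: 3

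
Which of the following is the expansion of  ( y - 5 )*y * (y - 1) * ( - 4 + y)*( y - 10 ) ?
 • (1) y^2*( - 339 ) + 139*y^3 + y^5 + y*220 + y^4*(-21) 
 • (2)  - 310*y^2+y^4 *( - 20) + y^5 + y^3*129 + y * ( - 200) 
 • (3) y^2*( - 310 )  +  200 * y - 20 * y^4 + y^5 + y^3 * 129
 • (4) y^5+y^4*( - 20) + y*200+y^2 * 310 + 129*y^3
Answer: 3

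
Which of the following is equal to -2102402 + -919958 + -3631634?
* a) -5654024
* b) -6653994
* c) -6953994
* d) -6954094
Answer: b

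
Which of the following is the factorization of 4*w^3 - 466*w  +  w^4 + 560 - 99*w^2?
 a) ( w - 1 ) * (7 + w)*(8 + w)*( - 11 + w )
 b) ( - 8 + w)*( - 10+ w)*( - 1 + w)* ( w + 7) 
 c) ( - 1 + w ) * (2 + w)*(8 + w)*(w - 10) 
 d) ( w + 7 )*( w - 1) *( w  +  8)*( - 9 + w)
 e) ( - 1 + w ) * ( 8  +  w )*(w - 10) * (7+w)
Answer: e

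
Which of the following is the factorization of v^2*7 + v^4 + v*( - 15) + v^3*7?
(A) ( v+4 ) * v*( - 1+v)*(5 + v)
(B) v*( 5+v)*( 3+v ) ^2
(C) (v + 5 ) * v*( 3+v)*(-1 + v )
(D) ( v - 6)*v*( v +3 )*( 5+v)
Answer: C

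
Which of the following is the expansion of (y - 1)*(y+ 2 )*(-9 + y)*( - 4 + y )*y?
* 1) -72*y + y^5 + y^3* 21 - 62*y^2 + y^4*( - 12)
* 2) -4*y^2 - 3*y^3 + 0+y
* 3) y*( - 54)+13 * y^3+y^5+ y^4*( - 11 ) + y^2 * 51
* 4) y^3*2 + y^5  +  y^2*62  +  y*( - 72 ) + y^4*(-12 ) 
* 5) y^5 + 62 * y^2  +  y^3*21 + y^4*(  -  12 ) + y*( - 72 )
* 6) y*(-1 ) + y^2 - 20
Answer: 5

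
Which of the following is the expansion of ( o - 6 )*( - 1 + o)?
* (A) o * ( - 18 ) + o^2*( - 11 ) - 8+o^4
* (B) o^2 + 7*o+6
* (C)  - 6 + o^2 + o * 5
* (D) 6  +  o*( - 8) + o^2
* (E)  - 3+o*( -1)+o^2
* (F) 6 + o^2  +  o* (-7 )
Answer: F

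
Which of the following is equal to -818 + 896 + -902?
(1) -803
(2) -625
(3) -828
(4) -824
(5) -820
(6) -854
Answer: 4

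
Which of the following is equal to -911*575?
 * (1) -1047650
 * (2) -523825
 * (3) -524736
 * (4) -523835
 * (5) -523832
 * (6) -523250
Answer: 2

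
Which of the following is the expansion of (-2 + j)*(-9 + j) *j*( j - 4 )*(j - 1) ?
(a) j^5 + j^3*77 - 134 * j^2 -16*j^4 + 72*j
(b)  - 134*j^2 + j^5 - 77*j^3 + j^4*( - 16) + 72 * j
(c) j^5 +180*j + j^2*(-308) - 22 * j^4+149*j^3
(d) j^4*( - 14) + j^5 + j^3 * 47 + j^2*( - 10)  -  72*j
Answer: a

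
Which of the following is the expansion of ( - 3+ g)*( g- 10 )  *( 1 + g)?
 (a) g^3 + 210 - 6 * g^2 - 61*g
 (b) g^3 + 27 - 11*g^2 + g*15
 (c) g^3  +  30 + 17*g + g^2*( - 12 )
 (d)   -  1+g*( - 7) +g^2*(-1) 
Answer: c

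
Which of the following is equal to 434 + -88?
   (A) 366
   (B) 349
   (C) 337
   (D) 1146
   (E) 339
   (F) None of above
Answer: F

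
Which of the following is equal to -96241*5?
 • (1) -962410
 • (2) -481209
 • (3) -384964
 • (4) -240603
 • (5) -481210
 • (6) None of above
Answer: 6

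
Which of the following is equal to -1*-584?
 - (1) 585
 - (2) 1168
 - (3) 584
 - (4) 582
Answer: 3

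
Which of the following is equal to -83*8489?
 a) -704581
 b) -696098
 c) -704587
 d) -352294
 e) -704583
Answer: c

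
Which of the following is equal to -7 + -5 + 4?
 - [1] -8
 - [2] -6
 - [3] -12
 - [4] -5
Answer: 1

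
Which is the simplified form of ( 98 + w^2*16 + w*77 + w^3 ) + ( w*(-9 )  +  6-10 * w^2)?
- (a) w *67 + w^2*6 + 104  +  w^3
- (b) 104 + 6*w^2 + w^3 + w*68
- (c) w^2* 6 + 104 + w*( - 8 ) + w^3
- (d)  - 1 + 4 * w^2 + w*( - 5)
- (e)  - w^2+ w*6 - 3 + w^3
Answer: b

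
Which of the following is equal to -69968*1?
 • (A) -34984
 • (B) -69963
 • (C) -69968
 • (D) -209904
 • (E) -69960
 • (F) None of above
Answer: C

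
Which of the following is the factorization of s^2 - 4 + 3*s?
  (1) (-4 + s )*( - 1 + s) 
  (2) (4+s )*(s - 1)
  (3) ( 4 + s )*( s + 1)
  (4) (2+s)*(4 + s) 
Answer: 2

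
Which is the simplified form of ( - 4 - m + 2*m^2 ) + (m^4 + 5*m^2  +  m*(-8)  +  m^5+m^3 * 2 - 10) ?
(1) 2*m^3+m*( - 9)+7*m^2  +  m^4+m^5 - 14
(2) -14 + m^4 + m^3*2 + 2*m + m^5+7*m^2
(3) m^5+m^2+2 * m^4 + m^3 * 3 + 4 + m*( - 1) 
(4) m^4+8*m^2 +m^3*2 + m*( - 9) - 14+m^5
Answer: 1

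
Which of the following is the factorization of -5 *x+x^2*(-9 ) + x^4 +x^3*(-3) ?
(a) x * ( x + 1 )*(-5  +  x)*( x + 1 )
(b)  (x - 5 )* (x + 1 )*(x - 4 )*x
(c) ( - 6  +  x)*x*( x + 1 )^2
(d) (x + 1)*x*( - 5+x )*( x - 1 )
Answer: a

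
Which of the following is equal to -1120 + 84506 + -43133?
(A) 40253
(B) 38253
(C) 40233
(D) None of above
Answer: A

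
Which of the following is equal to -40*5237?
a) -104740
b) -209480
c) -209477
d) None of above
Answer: b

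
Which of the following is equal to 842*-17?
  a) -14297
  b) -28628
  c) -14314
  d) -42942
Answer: c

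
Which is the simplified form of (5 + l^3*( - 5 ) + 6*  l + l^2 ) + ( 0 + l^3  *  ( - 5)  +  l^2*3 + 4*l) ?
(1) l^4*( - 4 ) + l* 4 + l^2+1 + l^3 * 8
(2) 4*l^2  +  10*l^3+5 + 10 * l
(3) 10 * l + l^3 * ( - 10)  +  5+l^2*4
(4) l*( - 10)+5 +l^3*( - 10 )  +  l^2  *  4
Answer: 3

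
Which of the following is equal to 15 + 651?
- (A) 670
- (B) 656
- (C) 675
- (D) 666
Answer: D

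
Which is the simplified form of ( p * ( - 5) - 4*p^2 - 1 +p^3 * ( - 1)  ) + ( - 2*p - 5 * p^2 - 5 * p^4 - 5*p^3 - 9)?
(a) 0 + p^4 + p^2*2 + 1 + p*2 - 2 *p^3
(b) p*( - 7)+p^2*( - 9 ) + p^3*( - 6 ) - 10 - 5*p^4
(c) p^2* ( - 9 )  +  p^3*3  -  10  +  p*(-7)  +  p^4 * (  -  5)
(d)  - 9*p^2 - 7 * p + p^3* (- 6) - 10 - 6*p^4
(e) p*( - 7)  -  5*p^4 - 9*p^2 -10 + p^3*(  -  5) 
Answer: b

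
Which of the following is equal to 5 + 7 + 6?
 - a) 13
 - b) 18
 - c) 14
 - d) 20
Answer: b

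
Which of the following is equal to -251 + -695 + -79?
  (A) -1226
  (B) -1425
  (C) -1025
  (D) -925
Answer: C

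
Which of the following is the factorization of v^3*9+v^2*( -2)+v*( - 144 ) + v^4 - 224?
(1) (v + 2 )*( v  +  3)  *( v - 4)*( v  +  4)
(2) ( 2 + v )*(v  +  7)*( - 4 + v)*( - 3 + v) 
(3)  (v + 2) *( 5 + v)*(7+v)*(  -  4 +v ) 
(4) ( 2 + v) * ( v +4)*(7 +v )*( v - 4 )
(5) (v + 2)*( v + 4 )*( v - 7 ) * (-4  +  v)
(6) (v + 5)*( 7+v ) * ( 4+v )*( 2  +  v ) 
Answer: 4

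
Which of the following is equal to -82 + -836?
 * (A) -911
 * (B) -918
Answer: B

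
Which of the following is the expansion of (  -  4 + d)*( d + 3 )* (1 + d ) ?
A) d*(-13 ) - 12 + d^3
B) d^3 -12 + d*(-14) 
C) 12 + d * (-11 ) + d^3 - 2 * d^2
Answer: A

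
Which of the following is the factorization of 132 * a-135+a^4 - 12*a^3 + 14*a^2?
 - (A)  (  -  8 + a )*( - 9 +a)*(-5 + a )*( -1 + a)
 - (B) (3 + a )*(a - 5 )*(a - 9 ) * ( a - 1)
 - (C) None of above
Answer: B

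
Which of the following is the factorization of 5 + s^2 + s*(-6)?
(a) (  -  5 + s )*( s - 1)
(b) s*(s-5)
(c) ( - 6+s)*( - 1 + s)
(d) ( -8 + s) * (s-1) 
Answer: a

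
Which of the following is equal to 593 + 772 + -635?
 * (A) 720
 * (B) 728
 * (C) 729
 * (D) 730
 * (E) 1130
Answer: D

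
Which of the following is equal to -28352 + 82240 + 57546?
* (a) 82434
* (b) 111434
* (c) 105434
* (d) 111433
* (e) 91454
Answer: b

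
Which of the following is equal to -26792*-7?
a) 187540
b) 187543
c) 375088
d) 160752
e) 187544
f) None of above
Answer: e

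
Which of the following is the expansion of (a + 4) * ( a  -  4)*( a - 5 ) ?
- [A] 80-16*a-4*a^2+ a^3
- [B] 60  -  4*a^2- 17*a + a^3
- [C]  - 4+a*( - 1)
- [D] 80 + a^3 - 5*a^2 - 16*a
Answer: D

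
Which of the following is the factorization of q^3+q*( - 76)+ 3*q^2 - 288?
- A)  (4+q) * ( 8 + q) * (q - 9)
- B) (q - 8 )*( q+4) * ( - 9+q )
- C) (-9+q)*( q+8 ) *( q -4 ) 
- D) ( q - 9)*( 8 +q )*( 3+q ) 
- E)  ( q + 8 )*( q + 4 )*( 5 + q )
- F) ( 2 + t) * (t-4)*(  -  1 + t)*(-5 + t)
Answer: A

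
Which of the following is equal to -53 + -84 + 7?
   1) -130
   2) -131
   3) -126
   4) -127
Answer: 1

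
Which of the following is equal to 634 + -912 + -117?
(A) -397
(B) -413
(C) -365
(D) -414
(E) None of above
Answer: E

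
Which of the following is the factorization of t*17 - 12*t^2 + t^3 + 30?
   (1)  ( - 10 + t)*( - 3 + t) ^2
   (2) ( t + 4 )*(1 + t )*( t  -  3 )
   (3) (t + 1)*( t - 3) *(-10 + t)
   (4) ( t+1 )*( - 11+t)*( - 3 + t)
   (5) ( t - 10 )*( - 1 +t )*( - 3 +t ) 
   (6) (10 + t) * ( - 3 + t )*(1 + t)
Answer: 3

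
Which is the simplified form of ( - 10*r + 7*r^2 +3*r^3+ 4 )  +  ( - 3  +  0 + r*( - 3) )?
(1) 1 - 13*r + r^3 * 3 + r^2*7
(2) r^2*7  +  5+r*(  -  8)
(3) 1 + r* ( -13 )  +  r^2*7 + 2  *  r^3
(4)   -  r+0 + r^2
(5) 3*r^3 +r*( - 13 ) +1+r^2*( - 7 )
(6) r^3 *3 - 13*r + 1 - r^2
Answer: 1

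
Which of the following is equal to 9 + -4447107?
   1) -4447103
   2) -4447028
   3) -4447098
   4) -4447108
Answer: 3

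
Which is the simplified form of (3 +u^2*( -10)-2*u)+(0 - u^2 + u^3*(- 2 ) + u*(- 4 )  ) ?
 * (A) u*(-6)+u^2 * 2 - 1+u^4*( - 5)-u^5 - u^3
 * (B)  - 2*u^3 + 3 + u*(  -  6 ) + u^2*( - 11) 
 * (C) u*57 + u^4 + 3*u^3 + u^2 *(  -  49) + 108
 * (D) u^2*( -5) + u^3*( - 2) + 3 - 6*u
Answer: B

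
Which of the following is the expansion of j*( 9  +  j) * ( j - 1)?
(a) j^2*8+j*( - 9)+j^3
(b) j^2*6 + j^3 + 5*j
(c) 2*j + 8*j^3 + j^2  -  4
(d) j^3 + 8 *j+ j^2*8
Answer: a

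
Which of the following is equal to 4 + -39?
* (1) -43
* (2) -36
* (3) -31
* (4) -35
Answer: 4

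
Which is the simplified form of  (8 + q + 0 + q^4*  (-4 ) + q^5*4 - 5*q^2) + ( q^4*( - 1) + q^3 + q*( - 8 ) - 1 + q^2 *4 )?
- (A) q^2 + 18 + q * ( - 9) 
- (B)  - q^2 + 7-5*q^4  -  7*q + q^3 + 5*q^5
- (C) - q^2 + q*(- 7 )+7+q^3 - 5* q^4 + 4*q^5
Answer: C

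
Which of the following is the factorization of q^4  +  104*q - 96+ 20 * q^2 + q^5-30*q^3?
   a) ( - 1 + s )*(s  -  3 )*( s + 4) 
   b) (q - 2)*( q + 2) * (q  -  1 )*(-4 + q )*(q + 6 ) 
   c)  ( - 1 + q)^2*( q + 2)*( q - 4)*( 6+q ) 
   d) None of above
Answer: b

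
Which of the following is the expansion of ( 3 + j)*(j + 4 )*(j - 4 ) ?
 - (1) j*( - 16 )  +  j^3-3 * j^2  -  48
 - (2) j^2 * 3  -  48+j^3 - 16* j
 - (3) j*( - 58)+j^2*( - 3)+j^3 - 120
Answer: 2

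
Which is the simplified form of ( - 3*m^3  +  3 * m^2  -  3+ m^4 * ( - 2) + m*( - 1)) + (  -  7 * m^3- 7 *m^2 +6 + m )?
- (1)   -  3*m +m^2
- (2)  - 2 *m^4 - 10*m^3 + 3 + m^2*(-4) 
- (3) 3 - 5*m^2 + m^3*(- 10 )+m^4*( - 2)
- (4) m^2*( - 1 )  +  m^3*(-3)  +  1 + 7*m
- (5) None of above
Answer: 2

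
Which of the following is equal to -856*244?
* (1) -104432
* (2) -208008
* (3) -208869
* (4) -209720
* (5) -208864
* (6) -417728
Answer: 5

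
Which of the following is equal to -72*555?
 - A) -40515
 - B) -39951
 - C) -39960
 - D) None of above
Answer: C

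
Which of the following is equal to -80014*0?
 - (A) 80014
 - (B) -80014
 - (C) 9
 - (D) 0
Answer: D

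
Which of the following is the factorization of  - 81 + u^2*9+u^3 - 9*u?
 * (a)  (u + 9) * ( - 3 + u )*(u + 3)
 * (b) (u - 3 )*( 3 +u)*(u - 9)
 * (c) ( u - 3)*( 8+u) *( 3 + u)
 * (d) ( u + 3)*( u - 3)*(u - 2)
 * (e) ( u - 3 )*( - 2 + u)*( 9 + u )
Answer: a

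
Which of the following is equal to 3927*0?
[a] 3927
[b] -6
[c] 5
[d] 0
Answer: d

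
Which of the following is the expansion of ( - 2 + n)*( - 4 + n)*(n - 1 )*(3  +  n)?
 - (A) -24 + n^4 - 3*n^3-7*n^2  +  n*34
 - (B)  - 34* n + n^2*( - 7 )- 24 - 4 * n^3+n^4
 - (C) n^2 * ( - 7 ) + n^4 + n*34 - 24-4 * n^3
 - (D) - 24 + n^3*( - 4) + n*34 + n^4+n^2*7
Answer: C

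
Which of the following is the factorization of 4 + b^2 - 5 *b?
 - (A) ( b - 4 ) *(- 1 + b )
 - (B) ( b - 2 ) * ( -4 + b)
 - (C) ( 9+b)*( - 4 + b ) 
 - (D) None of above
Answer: A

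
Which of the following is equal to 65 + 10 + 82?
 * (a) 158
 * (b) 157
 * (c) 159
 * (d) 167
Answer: b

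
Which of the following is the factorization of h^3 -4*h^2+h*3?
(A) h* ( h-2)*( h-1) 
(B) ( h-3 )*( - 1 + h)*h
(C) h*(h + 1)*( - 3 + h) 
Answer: B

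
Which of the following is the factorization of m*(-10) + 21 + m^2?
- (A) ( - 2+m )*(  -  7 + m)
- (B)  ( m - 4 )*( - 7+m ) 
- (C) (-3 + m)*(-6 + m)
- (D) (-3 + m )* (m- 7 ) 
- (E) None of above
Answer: D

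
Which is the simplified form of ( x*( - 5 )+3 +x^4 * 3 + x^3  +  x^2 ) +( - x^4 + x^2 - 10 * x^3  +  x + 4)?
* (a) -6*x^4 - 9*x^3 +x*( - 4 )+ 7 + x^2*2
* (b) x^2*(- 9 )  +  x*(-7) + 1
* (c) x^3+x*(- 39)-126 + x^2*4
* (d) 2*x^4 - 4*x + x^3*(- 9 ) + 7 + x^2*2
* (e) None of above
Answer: d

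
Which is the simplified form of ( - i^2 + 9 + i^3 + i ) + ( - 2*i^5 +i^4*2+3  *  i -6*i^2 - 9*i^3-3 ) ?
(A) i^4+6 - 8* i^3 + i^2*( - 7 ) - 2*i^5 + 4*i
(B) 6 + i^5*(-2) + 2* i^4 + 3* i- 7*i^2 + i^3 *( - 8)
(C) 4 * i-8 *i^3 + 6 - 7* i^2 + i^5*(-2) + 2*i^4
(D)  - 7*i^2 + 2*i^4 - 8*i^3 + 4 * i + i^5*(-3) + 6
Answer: C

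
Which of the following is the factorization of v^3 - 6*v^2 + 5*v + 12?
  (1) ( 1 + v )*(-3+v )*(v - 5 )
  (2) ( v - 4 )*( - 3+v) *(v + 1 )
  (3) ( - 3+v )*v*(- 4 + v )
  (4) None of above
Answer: 2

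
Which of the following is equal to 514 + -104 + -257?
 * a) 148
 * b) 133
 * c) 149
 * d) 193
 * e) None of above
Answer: e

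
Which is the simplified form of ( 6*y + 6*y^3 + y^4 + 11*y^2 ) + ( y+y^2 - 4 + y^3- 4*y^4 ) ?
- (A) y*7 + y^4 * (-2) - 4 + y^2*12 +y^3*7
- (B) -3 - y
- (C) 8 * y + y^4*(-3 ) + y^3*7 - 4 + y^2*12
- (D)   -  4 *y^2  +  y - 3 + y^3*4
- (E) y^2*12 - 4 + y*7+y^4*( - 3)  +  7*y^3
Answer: E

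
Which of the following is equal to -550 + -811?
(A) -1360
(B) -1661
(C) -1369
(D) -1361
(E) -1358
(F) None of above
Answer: D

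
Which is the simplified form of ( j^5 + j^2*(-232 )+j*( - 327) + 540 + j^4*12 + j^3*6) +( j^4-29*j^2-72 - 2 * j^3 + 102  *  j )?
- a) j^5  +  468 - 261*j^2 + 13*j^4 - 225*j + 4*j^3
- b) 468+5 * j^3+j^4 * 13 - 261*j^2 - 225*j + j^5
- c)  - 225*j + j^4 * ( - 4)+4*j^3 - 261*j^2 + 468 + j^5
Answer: a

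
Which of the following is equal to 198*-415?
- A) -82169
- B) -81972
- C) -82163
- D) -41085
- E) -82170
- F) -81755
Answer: E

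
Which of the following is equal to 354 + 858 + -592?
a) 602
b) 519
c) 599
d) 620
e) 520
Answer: d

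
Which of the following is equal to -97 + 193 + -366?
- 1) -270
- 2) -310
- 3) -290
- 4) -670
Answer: 1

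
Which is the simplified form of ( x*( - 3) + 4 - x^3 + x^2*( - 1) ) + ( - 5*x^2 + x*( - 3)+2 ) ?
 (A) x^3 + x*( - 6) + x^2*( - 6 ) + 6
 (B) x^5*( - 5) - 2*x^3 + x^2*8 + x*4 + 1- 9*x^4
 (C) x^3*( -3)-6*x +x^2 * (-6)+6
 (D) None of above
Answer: D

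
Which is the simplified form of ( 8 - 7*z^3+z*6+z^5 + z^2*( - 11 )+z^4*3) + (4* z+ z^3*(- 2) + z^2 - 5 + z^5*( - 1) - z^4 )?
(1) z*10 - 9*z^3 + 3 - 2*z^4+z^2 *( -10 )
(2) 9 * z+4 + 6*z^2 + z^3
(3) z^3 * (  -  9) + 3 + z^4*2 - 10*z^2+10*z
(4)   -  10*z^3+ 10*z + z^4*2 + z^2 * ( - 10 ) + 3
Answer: 3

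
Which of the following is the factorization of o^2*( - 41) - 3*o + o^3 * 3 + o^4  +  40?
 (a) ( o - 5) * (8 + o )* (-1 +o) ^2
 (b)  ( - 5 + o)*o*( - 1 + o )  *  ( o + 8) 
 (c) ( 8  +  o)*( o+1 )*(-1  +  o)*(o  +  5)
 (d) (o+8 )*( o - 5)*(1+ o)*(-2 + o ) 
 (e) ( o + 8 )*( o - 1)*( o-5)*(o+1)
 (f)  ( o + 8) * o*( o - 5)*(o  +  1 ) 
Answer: e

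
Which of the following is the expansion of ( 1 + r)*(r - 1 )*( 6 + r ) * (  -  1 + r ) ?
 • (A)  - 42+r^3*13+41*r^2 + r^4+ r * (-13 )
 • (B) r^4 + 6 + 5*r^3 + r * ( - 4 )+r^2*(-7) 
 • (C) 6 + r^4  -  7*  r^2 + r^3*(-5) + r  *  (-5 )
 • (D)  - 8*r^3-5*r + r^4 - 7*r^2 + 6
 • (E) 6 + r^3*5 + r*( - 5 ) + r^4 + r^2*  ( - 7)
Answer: E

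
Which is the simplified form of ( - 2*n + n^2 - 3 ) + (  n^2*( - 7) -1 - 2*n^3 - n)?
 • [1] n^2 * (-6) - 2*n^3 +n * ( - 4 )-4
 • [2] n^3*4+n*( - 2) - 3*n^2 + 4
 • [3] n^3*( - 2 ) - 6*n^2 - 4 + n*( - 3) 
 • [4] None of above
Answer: 3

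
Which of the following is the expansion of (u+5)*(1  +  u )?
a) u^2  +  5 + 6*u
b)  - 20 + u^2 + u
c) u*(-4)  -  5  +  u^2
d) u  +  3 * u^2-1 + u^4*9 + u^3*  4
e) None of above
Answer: a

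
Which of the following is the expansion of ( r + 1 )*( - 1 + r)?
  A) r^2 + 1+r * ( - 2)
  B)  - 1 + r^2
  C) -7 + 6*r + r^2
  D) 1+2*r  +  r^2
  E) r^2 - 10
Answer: B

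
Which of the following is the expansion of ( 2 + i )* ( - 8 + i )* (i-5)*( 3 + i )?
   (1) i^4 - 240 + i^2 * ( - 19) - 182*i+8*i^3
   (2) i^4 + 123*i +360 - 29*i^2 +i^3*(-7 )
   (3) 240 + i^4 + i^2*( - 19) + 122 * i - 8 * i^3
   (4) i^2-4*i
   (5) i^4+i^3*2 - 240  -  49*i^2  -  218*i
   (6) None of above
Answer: 3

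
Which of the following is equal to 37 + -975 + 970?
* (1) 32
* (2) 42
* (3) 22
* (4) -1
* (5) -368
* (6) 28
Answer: 1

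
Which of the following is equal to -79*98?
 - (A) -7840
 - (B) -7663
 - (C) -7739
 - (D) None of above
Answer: D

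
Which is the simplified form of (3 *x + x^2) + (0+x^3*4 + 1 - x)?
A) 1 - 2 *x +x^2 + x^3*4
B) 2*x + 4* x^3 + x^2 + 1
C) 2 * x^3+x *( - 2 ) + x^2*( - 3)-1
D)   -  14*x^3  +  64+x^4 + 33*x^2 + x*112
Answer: B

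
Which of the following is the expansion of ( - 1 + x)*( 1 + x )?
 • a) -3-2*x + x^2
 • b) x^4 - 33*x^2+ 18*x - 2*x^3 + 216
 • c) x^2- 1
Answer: c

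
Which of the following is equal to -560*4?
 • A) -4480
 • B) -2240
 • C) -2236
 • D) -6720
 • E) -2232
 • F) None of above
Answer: B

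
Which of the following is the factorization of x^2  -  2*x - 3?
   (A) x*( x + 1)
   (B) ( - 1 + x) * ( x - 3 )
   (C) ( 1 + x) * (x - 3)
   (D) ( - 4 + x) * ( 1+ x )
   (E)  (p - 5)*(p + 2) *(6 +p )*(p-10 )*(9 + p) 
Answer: C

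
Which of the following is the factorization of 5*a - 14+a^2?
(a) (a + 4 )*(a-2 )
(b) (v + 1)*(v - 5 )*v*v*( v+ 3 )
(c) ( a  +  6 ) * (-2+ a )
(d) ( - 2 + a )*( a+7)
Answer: d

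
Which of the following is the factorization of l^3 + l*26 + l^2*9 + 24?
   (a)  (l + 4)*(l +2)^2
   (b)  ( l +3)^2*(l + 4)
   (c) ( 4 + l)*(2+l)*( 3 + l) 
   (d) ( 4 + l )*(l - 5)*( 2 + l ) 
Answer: c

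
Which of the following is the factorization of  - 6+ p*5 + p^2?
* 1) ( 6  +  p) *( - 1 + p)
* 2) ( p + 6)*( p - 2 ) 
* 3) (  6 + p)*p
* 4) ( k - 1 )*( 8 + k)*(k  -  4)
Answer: 1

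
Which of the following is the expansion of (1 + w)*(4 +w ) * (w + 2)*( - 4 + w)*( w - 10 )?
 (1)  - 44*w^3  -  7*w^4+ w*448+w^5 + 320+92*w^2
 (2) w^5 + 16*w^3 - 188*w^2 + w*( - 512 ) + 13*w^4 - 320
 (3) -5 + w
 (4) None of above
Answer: 1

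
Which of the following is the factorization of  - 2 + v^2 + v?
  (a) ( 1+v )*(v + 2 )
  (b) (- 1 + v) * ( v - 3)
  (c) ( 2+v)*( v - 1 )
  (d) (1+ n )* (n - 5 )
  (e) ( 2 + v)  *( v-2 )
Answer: c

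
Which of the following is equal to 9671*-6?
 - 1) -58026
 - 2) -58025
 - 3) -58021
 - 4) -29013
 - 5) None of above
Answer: 1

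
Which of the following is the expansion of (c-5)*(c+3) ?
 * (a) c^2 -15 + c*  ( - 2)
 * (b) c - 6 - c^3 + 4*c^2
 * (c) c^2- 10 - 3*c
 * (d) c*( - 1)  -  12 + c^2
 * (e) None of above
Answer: a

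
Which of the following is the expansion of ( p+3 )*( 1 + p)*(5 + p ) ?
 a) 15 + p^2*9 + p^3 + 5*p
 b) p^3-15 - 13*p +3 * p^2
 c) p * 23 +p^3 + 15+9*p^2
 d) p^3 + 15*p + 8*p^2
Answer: c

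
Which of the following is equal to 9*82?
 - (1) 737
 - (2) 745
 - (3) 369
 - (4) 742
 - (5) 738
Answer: 5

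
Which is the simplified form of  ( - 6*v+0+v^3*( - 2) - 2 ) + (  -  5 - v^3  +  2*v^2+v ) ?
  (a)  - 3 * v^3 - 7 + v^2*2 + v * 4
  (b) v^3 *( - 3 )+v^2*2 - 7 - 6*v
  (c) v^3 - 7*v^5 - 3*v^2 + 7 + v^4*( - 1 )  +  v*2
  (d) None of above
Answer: d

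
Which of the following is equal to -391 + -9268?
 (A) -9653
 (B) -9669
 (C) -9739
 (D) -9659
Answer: D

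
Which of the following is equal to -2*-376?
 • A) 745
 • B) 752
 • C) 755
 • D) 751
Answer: B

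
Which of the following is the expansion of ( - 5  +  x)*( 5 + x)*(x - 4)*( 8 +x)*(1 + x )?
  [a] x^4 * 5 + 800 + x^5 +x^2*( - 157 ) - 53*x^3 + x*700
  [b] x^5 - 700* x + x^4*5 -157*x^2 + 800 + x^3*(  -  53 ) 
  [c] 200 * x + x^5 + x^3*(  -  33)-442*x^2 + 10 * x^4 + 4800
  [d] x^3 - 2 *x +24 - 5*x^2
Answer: a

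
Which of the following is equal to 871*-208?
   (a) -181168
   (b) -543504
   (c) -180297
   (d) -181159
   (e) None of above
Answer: a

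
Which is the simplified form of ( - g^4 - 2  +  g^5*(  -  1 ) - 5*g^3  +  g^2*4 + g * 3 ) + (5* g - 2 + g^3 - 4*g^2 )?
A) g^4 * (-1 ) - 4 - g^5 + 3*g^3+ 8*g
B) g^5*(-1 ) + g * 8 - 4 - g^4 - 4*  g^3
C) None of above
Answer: B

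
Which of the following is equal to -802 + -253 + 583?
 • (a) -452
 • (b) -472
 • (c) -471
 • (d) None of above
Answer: b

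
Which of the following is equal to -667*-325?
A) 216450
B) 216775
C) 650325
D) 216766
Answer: B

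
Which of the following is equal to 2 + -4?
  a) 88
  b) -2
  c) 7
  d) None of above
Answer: b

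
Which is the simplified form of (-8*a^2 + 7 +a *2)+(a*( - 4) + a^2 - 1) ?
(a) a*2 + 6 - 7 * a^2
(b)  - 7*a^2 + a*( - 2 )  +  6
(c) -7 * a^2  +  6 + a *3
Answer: b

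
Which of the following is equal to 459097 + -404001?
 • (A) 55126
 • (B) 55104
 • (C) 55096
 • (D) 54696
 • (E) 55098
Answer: C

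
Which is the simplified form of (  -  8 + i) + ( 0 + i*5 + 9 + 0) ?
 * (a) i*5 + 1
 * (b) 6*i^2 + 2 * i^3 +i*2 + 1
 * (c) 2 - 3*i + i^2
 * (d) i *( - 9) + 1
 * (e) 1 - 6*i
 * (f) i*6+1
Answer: f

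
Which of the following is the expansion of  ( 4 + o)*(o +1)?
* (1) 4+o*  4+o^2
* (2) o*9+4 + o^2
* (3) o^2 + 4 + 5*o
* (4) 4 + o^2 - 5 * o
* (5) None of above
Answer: 3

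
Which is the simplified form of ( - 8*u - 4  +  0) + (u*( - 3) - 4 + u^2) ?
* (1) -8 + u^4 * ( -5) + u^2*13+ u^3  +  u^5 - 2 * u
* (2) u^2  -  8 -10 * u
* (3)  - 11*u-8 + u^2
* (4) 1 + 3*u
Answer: 3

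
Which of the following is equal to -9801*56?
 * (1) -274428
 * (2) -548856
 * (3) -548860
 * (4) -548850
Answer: 2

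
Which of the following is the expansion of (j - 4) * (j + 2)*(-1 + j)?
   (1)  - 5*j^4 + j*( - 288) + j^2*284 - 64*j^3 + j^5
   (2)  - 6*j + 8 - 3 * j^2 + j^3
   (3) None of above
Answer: 2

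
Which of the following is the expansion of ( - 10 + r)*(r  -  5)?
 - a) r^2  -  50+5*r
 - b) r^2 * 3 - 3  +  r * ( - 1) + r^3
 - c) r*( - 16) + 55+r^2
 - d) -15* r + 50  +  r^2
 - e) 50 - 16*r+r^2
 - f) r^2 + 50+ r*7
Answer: d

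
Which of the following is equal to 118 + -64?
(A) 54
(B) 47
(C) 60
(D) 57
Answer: A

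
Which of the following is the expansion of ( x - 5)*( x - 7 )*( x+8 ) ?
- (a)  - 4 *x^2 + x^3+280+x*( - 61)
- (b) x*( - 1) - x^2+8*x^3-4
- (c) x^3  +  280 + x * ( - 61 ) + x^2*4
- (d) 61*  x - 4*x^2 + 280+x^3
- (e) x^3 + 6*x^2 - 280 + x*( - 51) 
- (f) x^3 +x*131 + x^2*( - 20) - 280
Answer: a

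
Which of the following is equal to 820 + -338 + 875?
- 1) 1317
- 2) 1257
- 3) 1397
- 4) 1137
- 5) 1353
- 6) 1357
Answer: 6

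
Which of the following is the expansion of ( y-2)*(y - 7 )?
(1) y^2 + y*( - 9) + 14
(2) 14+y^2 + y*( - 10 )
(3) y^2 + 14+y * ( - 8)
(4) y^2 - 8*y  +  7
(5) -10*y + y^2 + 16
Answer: 1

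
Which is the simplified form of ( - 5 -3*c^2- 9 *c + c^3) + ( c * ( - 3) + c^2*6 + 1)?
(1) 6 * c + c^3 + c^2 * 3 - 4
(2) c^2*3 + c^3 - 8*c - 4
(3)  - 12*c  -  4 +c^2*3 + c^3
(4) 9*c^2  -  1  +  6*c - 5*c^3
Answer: 3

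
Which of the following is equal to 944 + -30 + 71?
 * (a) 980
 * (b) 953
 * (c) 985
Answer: c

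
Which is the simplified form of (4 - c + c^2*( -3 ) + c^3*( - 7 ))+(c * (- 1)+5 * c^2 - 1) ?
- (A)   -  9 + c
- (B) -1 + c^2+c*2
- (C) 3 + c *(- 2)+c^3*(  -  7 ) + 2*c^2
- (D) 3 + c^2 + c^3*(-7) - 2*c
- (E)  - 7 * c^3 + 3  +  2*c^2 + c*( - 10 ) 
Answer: C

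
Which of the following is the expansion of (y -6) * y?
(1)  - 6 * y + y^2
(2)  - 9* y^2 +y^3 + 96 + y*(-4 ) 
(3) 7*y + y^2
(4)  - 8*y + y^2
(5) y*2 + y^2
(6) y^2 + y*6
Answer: 1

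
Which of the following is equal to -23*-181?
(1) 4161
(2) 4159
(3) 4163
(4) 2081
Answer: 3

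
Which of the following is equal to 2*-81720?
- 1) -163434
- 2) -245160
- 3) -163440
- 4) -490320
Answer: 3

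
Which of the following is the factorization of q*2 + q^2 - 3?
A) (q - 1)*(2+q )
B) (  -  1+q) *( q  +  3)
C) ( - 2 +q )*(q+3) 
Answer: B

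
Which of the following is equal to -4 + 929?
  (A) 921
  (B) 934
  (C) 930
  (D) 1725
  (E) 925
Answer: E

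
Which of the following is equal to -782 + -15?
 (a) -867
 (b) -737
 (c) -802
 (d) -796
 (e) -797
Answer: e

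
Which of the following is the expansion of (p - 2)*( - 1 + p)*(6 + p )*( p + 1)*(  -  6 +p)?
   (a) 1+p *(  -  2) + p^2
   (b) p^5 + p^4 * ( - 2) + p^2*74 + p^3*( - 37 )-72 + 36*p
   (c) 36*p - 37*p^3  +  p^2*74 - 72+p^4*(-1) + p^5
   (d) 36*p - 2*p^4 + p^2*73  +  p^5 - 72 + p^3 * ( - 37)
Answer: b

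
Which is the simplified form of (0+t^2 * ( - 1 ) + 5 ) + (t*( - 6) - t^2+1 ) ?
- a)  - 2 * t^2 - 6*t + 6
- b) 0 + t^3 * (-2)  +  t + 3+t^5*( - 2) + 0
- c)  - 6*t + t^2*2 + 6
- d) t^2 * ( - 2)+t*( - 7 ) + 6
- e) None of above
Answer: a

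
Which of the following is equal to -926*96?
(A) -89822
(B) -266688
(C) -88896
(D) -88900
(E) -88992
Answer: C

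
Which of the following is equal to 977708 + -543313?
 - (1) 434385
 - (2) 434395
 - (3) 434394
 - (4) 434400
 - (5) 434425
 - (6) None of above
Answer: 2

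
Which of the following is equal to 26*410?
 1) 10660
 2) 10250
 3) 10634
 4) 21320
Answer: 1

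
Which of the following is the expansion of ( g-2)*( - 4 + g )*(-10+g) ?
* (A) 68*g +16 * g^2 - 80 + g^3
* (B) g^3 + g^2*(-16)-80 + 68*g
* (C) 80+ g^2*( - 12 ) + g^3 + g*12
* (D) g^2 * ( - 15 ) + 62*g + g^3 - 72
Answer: B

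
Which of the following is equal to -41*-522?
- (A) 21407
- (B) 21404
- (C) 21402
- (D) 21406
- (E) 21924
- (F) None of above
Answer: C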